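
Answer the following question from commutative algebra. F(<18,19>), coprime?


gcd(18,19)=1 => F=ab-a-b=18*19-18-19=342-37=305


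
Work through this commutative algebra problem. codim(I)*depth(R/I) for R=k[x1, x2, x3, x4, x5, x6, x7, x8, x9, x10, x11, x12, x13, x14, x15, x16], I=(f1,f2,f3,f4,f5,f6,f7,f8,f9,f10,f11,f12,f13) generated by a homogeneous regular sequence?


codim=13, depth=dim(R/I)=16-13=3
Product=13*3=39


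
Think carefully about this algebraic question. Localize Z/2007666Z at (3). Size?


3-primary part: 2007666=3^10*34
Size=3^10=59049


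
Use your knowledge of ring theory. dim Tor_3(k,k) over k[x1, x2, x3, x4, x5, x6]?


Koszul: C(n,i)=C(6,3)=20


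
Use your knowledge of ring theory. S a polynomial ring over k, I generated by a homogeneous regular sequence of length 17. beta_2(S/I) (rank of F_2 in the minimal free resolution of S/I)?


Regular sequence => Koszul complex is the minimal free resolution.
Syz_1 minimally generated by Koszul relations f_i*e_j - f_j*e_i (i<j): mu(Syz_1) = beta_2 = C(m,2) = m(m-1)/2
m=17
17*16/2 = 136


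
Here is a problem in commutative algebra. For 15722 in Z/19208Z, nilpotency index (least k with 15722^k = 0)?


15722^k mod 19208:
k=1: 15722
k=2: 12740
k=3: 16464
k=4: 0
First zero at k = 4


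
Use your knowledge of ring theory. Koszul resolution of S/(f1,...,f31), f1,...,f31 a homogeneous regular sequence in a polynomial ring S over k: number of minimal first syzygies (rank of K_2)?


Regular sequence => Koszul complex is the minimal free resolution.
Syz_1 minimally generated by Koszul relations f_i*e_j - f_j*e_i (i<j): mu(Syz_1) = beta_2 = C(m,2) = m(m-1)/2
m=31
31*30/2 = 465


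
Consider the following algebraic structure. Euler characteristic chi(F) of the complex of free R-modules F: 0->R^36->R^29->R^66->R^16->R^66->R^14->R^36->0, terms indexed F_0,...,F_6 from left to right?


chi = sum (-1)^i * rank:
(-1)^0*36=36
(-1)^1*29=-29
(-1)^2*66=66
(-1)^3*16=-16
(-1)^4*66=66
(-1)^5*14=-14
(-1)^6*36=36
chi=145


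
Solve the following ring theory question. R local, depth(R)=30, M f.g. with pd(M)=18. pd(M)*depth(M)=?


pd+depth=30
depth=30-18=12
pd*depth=18*12=216


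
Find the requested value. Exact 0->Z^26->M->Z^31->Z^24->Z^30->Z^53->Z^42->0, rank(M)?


Alt sum=0:
(-1)^0*26 + (-1)^1*? + (-1)^2*31 + (-1)^3*24 + (-1)^4*30 + (-1)^5*53 + (-1)^6*42=0
rank(M)=52


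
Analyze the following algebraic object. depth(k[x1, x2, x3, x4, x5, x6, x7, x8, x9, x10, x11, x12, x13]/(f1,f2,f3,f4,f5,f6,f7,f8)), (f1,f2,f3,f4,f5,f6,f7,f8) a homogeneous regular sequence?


depth(R)=13
depth(R/I)=13-8=5


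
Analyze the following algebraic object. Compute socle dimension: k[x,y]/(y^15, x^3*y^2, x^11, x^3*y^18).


Socle = ann(m) = span of standard monomials u with x*u, y*u in I (staircase corners).
Redundant generators: x^3*y^18
Minimal generators: x^11, x^3*y^2, y^15
Corners: x^2y^14, x^10y
Socle dim=2


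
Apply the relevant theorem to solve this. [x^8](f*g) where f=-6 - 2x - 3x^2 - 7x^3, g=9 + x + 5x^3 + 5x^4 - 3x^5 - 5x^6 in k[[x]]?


[x^8] = sum a_i*b_j, i+j=8
  -3*-5=15
  -7*-3=21
Sum=36


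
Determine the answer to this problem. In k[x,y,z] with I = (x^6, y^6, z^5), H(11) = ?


Need i<6, j<6, k<5 with i+j+k=11.
For each i, j ranges over max(0,11-i-4)..min(5,11-i):
  i=0: j in [7,5] -> 0
  i=1: j in [6,5] -> 0
  i=2: j in [5,5] -> 1
  i=3: j in [4,5] -> 2
  i=4: j in [3,5] -> 3
  i=5: j in [2,5] -> 4
H(11) = 0+0+1+2+3+4 = 10


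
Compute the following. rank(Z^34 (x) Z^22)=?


rank(M(x)N) = rank(M)*rank(N)
34*22 = 748


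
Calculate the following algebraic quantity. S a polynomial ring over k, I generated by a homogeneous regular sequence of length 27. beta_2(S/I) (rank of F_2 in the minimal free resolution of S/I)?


Regular sequence => Koszul complex is the minimal free resolution.
Syz_1 minimally generated by Koszul relations f_i*e_j - f_j*e_i (i<j): mu(Syz_1) = beta_2 = C(m,2) = m(m-1)/2
m=27
27*26/2 = 351


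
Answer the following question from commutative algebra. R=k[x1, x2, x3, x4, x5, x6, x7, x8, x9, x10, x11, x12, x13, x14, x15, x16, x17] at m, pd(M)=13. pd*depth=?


pd+depth=17
depth=17-13=4
pd*depth=13*4=52


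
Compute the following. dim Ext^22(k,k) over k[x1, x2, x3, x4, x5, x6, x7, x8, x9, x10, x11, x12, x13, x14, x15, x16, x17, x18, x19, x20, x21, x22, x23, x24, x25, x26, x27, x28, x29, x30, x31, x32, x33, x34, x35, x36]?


C(n,i)=C(36,22)=3796297200


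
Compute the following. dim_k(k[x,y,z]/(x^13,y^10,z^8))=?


Basis: x^iy^jz^k, i<13,j<10,k<8
13*10*8=1040


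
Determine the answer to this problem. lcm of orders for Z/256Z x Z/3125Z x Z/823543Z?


Exponent = lcm of the cyclic orders; pairwise coprime => product.
2^8*5^5*7^7=256*3125*823543=658834400000


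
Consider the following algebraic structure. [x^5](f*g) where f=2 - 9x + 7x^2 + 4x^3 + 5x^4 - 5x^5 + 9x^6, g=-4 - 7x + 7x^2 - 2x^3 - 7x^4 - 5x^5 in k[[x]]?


[x^5] = sum a_i*b_j, i+j=5
  2*-5=-10
  -9*-7=63
  7*-2=-14
  4*7=28
  5*-7=-35
  -5*-4=20
Sum=52


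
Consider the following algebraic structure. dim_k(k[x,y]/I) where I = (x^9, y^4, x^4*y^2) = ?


k[x,y]/I, I = (x^9, y^4, x^4*y^2)
Rect: 9x4=36. Corner: (9-4)x(4-2)=10.
dim = 36-10 = 26


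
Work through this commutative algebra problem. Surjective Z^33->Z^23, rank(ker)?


rank(ker) = 33-23 = 10


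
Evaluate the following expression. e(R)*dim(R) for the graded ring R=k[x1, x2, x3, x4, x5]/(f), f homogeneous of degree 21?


e(R)=deg(f)=21, dim(R)=5-1=4
e*dim=21*4=84


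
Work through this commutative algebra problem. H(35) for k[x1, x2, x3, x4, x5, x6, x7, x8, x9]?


C(d+n-1,n-1)=C(43,8)=145008513


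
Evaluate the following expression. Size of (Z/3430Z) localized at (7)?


7-primary part: 3430=7^3*10
Size=7^3=343


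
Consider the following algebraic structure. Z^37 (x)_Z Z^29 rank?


rank(M(x)N) = rank(M)*rank(N)
37*29 = 1073


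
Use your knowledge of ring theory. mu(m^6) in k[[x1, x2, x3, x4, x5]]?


C(n+d-1,d)=C(10,6)=210


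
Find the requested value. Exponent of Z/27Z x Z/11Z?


Exponent = lcm of the cyclic orders; pairwise coprime => product.
3^3*11^1=27*11=297


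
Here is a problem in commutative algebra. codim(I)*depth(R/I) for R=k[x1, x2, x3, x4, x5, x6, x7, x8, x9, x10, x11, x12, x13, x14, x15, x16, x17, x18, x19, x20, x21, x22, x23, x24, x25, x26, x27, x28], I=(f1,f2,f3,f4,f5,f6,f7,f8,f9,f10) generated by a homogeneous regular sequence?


codim=10, depth=dim(R/I)=28-10=18
Product=10*18=180


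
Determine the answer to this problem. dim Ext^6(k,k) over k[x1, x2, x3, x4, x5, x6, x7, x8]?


C(n,i)=C(8,6)=28


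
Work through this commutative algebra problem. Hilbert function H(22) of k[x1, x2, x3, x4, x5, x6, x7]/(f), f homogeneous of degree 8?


C(28,6)-C(20,6)=376740-38760=337980


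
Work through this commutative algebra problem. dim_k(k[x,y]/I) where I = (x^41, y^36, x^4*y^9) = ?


k[x,y]/I, I = (x^41, y^36, x^4*y^9)
Rect: 41x36=1476. Corner: (41-4)x(36-9)=999.
dim = 1476-999 = 477


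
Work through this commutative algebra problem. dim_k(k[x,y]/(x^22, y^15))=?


Basis: x^i*y^j, i<22, j<15
22*15=330


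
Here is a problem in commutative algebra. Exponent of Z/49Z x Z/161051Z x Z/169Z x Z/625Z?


Exponent = lcm of the cyclic orders; pairwise coprime => product.
7^2*11^5*13^2*5^4=49*161051*169*625=833539581875


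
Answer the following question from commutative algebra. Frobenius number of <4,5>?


gcd(4,5)=1 => F=ab-a-b=4*5-4-5=20-9=11


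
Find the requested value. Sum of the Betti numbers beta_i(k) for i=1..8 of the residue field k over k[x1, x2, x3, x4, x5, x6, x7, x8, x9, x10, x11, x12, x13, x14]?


Koszul resolution: beta_i(k)=C(n,i), n=14
C(14,1)=14, C(14,2)=91, C(14,3)=364, C(14,4)=1001, C(14,5)=2002, C(14,6)=3003, C(14,7)=3432, C(14,8)=3003
Sum=12910


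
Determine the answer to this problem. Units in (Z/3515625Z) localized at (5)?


Local ring = Z/390625Z.
phi(390625) = 5^7*(5-1) = 312500


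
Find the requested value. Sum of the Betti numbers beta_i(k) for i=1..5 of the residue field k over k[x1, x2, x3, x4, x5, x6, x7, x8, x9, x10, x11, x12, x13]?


Koszul resolution: beta_i(k)=C(n,i), n=13
C(13,1)=13, C(13,2)=78, C(13,3)=286, C(13,4)=715, C(13,5)=1287
Sum=2379


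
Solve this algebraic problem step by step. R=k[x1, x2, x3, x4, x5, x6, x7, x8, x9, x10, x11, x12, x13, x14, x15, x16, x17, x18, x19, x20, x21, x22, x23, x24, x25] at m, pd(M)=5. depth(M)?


pd+depth=depth(R)=25
depth=25-5=20


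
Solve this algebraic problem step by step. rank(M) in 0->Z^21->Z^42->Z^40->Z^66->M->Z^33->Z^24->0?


Alt sum=0:
(-1)^0*21 + (-1)^1*42 + (-1)^2*40 + (-1)^3*66 + (-1)^4*? + (-1)^5*33 + (-1)^6*24=0
rank(M)=56


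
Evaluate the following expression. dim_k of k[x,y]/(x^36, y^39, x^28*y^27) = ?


k[x,y]/I, I = (x^36, y^39, x^28*y^27)
Rect: 36x39=1404. Corner: (36-28)x(39-27)=96.
dim = 1404-96 = 1308


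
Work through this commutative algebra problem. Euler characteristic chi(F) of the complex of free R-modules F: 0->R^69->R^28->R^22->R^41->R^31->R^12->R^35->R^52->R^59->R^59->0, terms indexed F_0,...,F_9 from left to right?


chi = sum (-1)^i * rank:
(-1)^0*69=69
(-1)^1*28=-28
(-1)^2*22=22
(-1)^3*41=-41
(-1)^4*31=31
(-1)^5*12=-12
(-1)^6*35=35
(-1)^7*52=-52
(-1)^8*59=59
(-1)^9*59=-59
chi=24


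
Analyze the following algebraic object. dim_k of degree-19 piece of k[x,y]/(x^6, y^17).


k[x,y], I = (x^6, y^17), d = 19
Need i < 6 and d-i < 17.
Range: 3 <= i <= 5.
H(19) = 3


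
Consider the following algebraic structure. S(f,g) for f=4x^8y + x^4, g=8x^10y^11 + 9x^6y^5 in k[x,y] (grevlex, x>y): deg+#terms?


LT(f)=4x^8y, LT(g)=8x^10y^11
lcm(LM)=x^10y^11
S(f,g) (scaled by 32 to clear denominators) = 8x^2y^10*f - 4*g = 8x^6y^10 - 36x^6y^5
2 terms, deg 16.
16+2=18


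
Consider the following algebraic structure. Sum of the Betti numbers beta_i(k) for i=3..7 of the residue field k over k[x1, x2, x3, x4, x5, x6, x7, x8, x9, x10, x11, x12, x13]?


Koszul resolution: beta_i(k)=C(n,i), n=13
C(13,3)=286, C(13,4)=715, C(13,5)=1287, C(13,6)=1716, C(13,7)=1716
Sum=5720


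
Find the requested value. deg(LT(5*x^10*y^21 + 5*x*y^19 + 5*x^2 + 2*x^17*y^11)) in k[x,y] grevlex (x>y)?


LT: 5*x^10*y^21
deg_x=10, deg_y=21
Total=10+21=31


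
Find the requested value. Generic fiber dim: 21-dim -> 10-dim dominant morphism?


dim(fiber)=dim(X)-dim(Y)=21-10=11


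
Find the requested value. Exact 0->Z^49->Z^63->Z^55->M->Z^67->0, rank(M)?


Alt sum=0:
(-1)^0*49 + (-1)^1*63 + (-1)^2*55 + (-1)^3*? + (-1)^4*67=0
rank(M)=108


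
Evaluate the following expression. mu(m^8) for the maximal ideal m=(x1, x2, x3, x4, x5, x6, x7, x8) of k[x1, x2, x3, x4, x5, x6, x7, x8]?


Graded Nakayama: mu(m^d) = dim_k (m^d/m^(d+1)) = #degree-8 monomials in 8 vars
C(n+d-1,d)=C(15,8)=6435


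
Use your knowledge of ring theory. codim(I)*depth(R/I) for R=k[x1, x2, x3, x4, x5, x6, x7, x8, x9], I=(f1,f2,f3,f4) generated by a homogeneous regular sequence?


codim=4, depth=dim(R/I)=9-4=5
Product=4*5=20


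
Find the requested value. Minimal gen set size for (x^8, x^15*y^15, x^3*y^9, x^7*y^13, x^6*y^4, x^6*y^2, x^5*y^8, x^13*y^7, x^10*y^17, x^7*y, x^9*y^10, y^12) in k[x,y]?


Remove redundant (divisible by others).
x^10*y^17 redundant.
x^6*y^4 redundant.
x^15*y^15 redundant.
x^9*y^10 redundant.
x^13*y^7 redundant.
x^7*y^13 redundant.
Min: x^8, x^7*y, x^6*y^2, x^5*y^8, x^3*y^9, y^12
Count=6


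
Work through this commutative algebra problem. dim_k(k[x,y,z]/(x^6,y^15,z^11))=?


Basis: x^iy^jz^k, i<6,j<15,k<11
6*15*11=990


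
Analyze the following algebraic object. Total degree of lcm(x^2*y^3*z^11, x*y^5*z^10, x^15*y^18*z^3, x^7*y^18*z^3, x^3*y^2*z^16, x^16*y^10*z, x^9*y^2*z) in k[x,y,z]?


lcm = componentwise max:
x: max(2,1,15,7,3,16,9)=16
y: max(3,5,18,18,2,10,2)=18
z: max(11,10,3,3,16,1,1)=16
Total=16+18+16=50


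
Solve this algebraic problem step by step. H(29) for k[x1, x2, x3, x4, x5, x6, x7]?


C(d+n-1,n-1)=C(35,6)=1623160


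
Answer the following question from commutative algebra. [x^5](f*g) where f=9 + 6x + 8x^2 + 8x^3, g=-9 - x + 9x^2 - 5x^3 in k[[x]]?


[x^5] = sum a_i*b_j, i+j=5
  8*-5=-40
  8*9=72
Sum=32


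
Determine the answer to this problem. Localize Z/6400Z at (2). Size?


2-primary part: 6400=2^8*25
Size=2^8=256


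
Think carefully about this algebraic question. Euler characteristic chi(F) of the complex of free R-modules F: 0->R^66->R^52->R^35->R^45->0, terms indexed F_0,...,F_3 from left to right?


chi = sum (-1)^i * rank:
(-1)^0*66=66
(-1)^1*52=-52
(-1)^2*35=35
(-1)^3*45=-45
chi=4


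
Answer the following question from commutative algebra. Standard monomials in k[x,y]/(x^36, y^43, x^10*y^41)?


k[x,y]/I, I = (x^36, y^43, x^10*y^41)
Rect: 36x43=1548. Corner: (36-10)x(43-41)=52.
dim = 1548-52 = 1496


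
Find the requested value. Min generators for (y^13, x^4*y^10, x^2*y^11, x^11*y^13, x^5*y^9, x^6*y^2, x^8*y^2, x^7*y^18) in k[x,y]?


Remove redundant (divisible by others).
x^11*y^13 redundant.
x^8*y^2 redundant.
x^7*y^18 redundant.
Min: x^6*y^2, x^5*y^9, x^4*y^10, x^2*y^11, y^13
Count=5


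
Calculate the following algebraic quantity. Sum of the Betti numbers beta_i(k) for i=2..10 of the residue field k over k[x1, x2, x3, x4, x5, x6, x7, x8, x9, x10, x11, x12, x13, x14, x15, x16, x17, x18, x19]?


Koszul resolution: beta_i(k)=C(n,i), n=19
C(19,2)=171, C(19,3)=969, C(19,4)=3876, C(19,5)=11628, C(19,6)=27132, C(19,7)=50388, C(19,8)=75582, C(19,9)=92378, C(19,10)=92378
Sum=354502


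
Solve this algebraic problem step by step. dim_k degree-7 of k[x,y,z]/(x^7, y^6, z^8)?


Need i<7, j<6, k<8 with i+j+k=7.
For each i, j ranges over max(0,7-i-7)..min(5,7-i):
  i=0: j in [0,5] -> 6
  i=1: j in [0,5] -> 6
  i=2: j in [0,5] -> 6
  i=3: j in [0,4] -> 5
  i=4: j in [0,3] -> 4
  i=5: j in [0,2] -> 3
  i=6: j in [0,1] -> 2
H(7) = 6+6+6+5+4+3+2 = 32


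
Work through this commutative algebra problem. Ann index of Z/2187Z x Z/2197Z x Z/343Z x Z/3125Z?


Exponent = lcm of the cyclic orders; pairwise coprime => product.
3^7*13^3*7^3*5^5=2187*2197*343*3125=5150186803125


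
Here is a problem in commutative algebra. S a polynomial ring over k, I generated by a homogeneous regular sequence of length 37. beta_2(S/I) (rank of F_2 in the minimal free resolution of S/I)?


Regular sequence => Koszul complex is the minimal free resolution.
Syz_1 minimally generated by Koszul relations f_i*e_j - f_j*e_i (i<j): mu(Syz_1) = beta_2 = C(m,2) = m(m-1)/2
m=37
37*36/2 = 666


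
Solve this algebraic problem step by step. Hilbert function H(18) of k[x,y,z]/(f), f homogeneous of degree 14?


C(20,2)-C(6,2)=190-15=175


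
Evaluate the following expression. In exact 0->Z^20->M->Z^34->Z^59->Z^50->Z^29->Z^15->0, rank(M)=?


Alt sum=0:
(-1)^0*20 + (-1)^1*? + (-1)^2*34 + (-1)^3*59 + (-1)^4*50 + (-1)^5*29 + (-1)^6*15=0
rank(M)=31


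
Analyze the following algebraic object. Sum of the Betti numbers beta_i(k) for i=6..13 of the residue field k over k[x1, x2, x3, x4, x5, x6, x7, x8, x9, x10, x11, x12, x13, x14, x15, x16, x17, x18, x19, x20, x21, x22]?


Koszul resolution: beta_i(k)=C(n,i), n=22
C(22,6)=74613, C(22,7)=170544, C(22,8)=319770, C(22,9)=497420, C(22,10)=646646, C(22,11)=705432, C(22,12)=646646, C(22,13)=497420
Sum=3558491


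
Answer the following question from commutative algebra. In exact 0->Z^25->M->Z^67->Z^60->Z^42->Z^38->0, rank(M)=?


Alt sum=0:
(-1)^0*25 + (-1)^1*? + (-1)^2*67 + (-1)^3*60 + (-1)^4*42 + (-1)^5*38=0
rank(M)=36


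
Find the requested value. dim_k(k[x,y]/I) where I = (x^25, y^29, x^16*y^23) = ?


k[x,y]/I, I = (x^25, y^29, x^16*y^23)
Rect: 25x29=725. Corner: (25-16)x(29-23)=54.
dim = 725-54 = 671


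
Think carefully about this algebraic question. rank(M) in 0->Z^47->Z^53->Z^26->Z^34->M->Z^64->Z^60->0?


Alt sum=0:
(-1)^0*47 + (-1)^1*53 + (-1)^2*26 + (-1)^3*34 + (-1)^4*? + (-1)^5*64 + (-1)^6*60=0
rank(M)=18


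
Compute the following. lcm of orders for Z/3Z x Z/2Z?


Exponent = lcm of the cyclic orders; pairwise coprime => product.
3^1*2^1=3*2=6


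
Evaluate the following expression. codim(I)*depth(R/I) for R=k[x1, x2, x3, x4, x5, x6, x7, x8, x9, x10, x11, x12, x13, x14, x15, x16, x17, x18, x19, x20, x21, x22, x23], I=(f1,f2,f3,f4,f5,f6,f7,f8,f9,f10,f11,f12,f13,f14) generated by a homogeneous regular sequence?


codim=14, depth=dim(R/I)=23-14=9
Product=14*9=126


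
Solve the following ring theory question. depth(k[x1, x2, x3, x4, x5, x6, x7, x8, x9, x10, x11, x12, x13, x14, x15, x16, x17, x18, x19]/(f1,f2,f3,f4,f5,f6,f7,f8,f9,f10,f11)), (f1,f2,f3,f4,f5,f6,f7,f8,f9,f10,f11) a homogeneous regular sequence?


depth(R)=19
depth(R/I)=19-11=8


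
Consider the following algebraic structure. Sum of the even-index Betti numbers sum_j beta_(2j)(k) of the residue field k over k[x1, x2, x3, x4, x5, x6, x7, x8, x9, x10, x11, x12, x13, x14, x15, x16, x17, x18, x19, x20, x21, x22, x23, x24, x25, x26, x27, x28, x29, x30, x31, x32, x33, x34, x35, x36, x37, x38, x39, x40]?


Koszul resolution: beta_i(k)=C(n,i), n=40
sum_even C(40,i) = 2^(n-1) = 2^39 = 549755813888


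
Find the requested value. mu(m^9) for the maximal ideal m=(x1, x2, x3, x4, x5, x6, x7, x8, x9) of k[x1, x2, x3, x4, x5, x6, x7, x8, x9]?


Graded Nakayama: mu(m^d) = dim_k (m^d/m^(d+1)) = #degree-9 monomials in 9 vars
C(n+d-1,d)=C(17,9)=24310


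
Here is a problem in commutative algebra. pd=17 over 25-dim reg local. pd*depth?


pd+depth=25
depth=25-17=8
pd*depth=17*8=136


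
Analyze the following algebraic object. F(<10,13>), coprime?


gcd(10,13)=1 => F=ab-a-b=10*13-10-13=130-23=107


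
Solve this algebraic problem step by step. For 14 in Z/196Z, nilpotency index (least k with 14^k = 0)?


14^k mod 196:
k=1: 14
k=2: 0
First zero at k = 2


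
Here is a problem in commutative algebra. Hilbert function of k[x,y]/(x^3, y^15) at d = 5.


k[x,y], I = (x^3, y^15), d = 5
Need i < 3 and d-i < 15.
Range: 0 <= i <= 2.
H(5) = 3


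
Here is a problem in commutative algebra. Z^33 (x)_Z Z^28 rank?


rank(M(x)N) = rank(M)*rank(N)
33*28 = 924


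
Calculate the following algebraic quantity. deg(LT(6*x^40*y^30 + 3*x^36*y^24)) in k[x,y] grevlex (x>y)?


LT: 6*x^40*y^30
deg_x=40, deg_y=30
Total=40+30=70


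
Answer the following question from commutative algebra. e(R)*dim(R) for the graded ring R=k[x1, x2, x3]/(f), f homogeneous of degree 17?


e(R)=deg(f)=17, dim(R)=3-1=2
e*dim=17*2=34


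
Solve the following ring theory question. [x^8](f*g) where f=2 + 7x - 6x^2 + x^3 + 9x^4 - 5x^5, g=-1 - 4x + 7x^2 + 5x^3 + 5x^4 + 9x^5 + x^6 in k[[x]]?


[x^8] = sum a_i*b_j, i+j=8
  -6*1=-6
  1*9=9
  9*5=45
  -5*5=-25
Sum=23


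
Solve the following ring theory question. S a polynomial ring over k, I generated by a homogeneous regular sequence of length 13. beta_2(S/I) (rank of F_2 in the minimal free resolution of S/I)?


Regular sequence => Koszul complex is the minimal free resolution.
Syz_1 minimally generated by Koszul relations f_i*e_j - f_j*e_i (i<j): mu(Syz_1) = beta_2 = C(m,2) = m(m-1)/2
m=13
13*12/2 = 78


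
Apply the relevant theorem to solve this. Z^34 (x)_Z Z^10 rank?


rank(M(x)N) = rank(M)*rank(N)
34*10 = 340


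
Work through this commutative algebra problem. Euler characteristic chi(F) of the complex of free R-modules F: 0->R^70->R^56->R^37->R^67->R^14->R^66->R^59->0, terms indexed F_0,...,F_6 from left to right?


chi = sum (-1)^i * rank:
(-1)^0*70=70
(-1)^1*56=-56
(-1)^2*37=37
(-1)^3*67=-67
(-1)^4*14=14
(-1)^5*66=-66
(-1)^6*59=59
chi=-9


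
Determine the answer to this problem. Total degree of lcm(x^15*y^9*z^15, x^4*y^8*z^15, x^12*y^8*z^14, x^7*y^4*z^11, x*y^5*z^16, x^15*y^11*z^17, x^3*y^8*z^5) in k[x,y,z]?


lcm = componentwise max:
x: max(15,4,12,7,1,15,3)=15
y: max(9,8,8,4,5,11,8)=11
z: max(15,15,14,11,16,17,5)=17
Total=15+11+17=43


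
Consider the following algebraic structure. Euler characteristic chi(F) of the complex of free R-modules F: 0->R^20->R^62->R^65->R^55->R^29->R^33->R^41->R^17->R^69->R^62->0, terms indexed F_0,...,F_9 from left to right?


chi = sum (-1)^i * rank:
(-1)^0*20=20
(-1)^1*62=-62
(-1)^2*65=65
(-1)^3*55=-55
(-1)^4*29=29
(-1)^5*33=-33
(-1)^6*41=41
(-1)^7*17=-17
(-1)^8*69=69
(-1)^9*62=-62
chi=-5


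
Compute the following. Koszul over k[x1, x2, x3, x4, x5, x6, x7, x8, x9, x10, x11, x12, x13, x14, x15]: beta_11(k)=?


C(n,i)=C(15,11)=1365


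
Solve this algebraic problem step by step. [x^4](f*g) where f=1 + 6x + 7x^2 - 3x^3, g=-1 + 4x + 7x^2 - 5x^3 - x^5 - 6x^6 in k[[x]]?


[x^4] = sum a_i*b_j, i+j=4
  6*-5=-30
  7*7=49
  -3*4=-12
Sum=7


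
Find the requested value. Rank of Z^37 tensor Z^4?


rank(M(x)N) = rank(M)*rank(N)
37*4 = 148


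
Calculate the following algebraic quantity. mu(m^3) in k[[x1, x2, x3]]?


C(n+d-1,d)=C(5,3)=10


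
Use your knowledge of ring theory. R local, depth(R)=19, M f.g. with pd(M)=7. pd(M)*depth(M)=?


pd+depth=19
depth=19-7=12
pd*depth=7*12=84


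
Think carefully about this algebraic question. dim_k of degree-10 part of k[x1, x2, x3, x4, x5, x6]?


C(d+n-1,n-1)=C(15,5)=3003


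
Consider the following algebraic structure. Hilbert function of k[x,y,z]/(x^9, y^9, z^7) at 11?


Need i<9, j<9, k<7 with i+j+k=11.
For each i, j ranges over max(0,11-i-6)..min(8,11-i):
  i=0: j in [5,8] -> 4
  i=1: j in [4,8] -> 5
  i=2: j in [3,8] -> 6
  i=3: j in [2,8] -> 7
  i=4: j in [1,7] -> 7
  i=5: j in [0,6] -> 7
  i=6: j in [0,5] -> 6
  i=7: j in [0,4] -> 5
  i=8: j in [0,3] -> 4
H(11) = 4+5+6+7+7+7+6+5+4 = 51


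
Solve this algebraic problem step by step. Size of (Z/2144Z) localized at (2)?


2-primary part: 2144=2^5*67
Size=2^5=32


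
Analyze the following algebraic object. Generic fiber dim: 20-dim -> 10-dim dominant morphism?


dim(fiber)=dim(X)-dim(Y)=20-10=10


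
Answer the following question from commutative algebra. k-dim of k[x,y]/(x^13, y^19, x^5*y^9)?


k[x,y]/I, I = (x^13, y^19, x^5*y^9)
Rect: 13x19=247. Corner: (13-5)x(19-9)=80.
dim = 247-80 = 167


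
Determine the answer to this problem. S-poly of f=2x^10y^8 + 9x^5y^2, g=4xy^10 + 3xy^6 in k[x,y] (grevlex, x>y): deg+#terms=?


LT(f)=2x^10y^8, LT(g)=4xy^10
lcm(LM)=x^10y^10
S(f,g) (scaled by 8 to clear denominators) = 4y^2*f - 2x^9*g = -6x^10y^6 + 36x^5y^4
2 terms, deg 16.
16+2=18


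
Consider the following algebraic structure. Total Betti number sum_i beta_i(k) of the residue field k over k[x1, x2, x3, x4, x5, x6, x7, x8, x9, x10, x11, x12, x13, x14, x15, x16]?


Koszul resolution: beta_i(k)=C(n,i), n=16
sum_i C(16,i) = 2^16 = 65536


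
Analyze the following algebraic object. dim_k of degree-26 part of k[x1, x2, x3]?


C(d+n-1,n-1)=C(28,2)=378


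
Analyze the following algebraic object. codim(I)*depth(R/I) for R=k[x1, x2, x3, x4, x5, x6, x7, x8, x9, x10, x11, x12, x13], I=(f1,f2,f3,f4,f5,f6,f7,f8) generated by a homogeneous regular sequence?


codim=8, depth=dim(R/I)=13-8=5
Product=8*5=40


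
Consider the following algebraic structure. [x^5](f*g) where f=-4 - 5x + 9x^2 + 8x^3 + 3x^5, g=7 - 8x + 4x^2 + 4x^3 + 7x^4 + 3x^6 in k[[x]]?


[x^5] = sum a_i*b_j, i+j=5
  -5*7=-35
  9*4=36
  8*4=32
  3*7=21
Sum=54


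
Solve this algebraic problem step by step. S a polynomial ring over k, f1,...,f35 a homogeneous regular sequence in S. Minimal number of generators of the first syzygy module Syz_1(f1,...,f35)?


Regular sequence => Koszul complex is the minimal free resolution.
Syz_1 minimally generated by Koszul relations f_i*e_j - f_j*e_i (i<j): mu(Syz_1) = beta_2 = C(m,2) = m(m-1)/2
m=35
35*34/2 = 595


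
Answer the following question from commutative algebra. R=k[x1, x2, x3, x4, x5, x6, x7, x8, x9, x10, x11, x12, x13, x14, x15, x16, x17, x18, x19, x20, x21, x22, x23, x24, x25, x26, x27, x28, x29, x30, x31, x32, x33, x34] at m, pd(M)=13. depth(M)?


pd+depth=depth(R)=34
depth=34-13=21


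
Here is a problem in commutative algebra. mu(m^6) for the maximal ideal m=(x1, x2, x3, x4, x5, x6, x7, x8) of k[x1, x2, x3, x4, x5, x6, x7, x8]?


Graded Nakayama: mu(m^d) = dim_k (m^d/m^(d+1)) = #degree-6 monomials in 8 vars
C(n+d-1,d)=C(13,6)=1716


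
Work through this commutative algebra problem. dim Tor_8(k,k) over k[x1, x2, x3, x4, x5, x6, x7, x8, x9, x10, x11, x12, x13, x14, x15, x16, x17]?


Koszul: C(n,i)=C(17,8)=24310


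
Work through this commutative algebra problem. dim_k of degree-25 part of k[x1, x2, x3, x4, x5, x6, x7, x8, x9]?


C(d+n-1,n-1)=C(33,8)=13884156


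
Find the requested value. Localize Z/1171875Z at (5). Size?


5-primary part: 1171875=5^8*3
Size=5^8=390625


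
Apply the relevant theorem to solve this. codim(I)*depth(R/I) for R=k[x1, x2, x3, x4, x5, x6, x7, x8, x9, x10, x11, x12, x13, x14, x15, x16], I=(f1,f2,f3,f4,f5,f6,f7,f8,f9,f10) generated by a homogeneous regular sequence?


codim=10, depth=dim(R/I)=16-10=6
Product=10*6=60


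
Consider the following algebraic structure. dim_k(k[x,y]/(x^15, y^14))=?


Basis: x^i*y^j, i<15, j<14
15*14=210


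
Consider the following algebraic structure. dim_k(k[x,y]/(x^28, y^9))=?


Basis: x^i*y^j, i<28, j<9
28*9=252


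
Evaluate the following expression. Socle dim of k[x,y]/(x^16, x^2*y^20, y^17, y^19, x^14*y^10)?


Socle = ann(m) = span of standard monomials u with x*u, y*u in I (staircase corners).
Redundant generators: y^19, x^2*y^20
Minimal generators: x^16, x^14*y^10, y^17
Corners: x^13y^16, x^15y^9
Socle dim=2


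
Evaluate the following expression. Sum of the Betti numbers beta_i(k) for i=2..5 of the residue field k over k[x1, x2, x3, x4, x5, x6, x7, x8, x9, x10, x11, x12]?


Koszul resolution: beta_i(k)=C(n,i), n=12
C(12,2)=66, C(12,3)=220, C(12,4)=495, C(12,5)=792
Sum=1573


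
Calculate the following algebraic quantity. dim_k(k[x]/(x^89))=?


Basis: 1,x,...,x^88
dim=89


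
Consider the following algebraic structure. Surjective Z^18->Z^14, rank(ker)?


rank(ker) = 18-14 = 4


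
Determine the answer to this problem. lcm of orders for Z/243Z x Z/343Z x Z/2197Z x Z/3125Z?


Exponent = lcm of the cyclic orders; pairwise coprime => product.
3^5*7^3*13^3*5^5=243*343*2197*3125=572242978125


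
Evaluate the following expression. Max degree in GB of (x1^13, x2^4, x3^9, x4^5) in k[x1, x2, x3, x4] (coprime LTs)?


Pure powers, coprime LTs => already GB.
Degrees: 13, 4, 9, 5
Max=13


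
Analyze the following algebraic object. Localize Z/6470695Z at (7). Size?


7-primary part: 6470695=7^6*55
Size=7^6=117649


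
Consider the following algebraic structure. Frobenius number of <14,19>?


gcd(14,19)=1 => F=ab-a-b=14*19-14-19=266-33=233


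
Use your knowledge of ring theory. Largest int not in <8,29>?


gcd(8,29)=1 => F=ab-a-b=8*29-8-29=232-37=195


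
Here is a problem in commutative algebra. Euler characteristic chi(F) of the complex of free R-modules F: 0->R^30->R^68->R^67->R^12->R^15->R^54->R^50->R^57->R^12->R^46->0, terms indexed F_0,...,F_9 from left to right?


chi = sum (-1)^i * rank:
(-1)^0*30=30
(-1)^1*68=-68
(-1)^2*67=67
(-1)^3*12=-12
(-1)^4*15=15
(-1)^5*54=-54
(-1)^6*50=50
(-1)^7*57=-57
(-1)^8*12=12
(-1)^9*46=-46
chi=-63


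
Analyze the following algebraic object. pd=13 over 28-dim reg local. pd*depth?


pd+depth=28
depth=28-13=15
pd*depth=13*15=195


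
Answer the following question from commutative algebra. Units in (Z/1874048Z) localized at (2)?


Local ring = Z/128Z.
phi(128) = 2^6*(2-1) = 64


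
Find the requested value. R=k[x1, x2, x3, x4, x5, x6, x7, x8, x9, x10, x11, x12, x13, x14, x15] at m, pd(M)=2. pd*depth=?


pd+depth=15
depth=15-2=13
pd*depth=2*13=26


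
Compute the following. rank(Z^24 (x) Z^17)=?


rank(M(x)N) = rank(M)*rank(N)
24*17 = 408


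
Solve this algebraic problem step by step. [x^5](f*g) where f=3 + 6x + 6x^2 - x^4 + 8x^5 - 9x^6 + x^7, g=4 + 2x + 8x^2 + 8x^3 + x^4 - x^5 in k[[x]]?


[x^5] = sum a_i*b_j, i+j=5
  3*-1=-3
  6*1=6
  6*8=48
  -1*2=-2
  8*4=32
Sum=81


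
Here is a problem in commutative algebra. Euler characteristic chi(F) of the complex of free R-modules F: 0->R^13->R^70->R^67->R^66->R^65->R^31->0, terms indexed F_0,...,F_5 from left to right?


chi = sum (-1)^i * rank:
(-1)^0*13=13
(-1)^1*70=-70
(-1)^2*67=67
(-1)^3*66=-66
(-1)^4*65=65
(-1)^5*31=-31
chi=-22


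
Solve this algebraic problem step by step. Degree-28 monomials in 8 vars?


C(d+n-1,n-1)=C(35,7)=6724520


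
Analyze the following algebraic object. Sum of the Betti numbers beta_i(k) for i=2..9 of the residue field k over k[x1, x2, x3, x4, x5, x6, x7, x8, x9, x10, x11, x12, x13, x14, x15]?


Koszul resolution: beta_i(k)=C(n,i), n=15
C(15,2)=105, C(15,3)=455, C(15,4)=1365, C(15,5)=3003, C(15,6)=5005, C(15,7)=6435, C(15,8)=6435, C(15,9)=5005
Sum=27808


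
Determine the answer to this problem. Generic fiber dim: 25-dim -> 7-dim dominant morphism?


dim(fiber)=dim(X)-dim(Y)=25-7=18


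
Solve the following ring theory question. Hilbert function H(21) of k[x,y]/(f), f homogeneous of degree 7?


H(t)=d for t>=d-1.
d=7, t=21
H(21)=7


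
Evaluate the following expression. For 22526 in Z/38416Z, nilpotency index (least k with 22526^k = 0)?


22526^k mod 38416:
k=1: 22526
k=2: 22148
k=3: 35672
k=4: 0
First zero at k = 4


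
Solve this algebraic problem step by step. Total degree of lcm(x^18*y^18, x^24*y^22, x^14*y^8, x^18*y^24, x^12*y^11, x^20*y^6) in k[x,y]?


lcm = componentwise max:
x: max(18,24,14,18,12,20)=24
y: max(18,22,8,24,11,6)=24
Total=24+24=48


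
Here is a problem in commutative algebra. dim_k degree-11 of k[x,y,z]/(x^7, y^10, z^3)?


Need i<7, j<10, k<3 with i+j+k=11.
For each i, j ranges over max(0,11-i-2)..min(9,11-i):
  i=0: j in [9,9] -> 1
  i=1: j in [8,9] -> 2
  i=2: j in [7,9] -> 3
  i=3: j in [6,8] -> 3
  i=4: j in [5,7] -> 3
  i=5: j in [4,6] -> 3
  i=6: j in [3,5] -> 3
H(11) = 1+2+3+3+3+3+3 = 18


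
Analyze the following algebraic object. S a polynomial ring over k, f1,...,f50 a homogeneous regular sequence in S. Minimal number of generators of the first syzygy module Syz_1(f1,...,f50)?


Regular sequence => Koszul complex is the minimal free resolution.
Syz_1 minimally generated by Koszul relations f_i*e_j - f_j*e_i (i<j): mu(Syz_1) = beta_2 = C(m,2) = m(m-1)/2
m=50
50*49/2 = 1225


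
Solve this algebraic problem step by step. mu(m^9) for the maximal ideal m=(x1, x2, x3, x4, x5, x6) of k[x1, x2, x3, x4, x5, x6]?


Graded Nakayama: mu(m^d) = dim_k (m^d/m^(d+1)) = #degree-9 monomials in 6 vars
C(n+d-1,d)=C(14,9)=2002


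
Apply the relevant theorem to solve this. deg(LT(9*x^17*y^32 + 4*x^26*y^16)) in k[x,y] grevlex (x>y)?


LT: 9*x^17*y^32
deg_x=17, deg_y=32
Total=17+32=49


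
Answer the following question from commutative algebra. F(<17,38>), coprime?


gcd(17,38)=1 => F=ab-a-b=17*38-17-38=646-55=591


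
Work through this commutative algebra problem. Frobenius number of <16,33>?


gcd(16,33)=1 => F=ab-a-b=16*33-16-33=528-49=479


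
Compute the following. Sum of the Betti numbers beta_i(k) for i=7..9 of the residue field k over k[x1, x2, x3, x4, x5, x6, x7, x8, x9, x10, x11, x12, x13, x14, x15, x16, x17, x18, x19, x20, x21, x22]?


Koszul resolution: beta_i(k)=C(n,i), n=22
C(22,7)=170544, C(22,8)=319770, C(22,9)=497420
Sum=987734


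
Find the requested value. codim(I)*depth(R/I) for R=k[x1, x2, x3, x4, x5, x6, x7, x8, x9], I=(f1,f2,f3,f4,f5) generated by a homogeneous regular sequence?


codim=5, depth=dim(R/I)=9-5=4
Product=5*4=20


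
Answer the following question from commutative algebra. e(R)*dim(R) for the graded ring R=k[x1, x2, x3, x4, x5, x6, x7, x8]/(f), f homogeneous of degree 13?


e(R)=deg(f)=13, dim(R)=8-1=7
e*dim=13*7=91


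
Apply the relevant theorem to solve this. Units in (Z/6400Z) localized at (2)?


Local ring = Z/256Z.
phi(256) = 2^7*(2-1) = 128


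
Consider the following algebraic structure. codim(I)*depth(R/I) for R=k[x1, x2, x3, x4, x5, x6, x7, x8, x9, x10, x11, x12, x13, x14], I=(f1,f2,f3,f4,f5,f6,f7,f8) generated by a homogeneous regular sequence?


codim=8, depth=dim(R/I)=14-8=6
Product=8*6=48


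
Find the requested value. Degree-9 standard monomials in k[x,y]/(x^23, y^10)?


k[x,y], I = (x^23, y^10), d = 9
Need i < 23 and d-i < 10.
Range: 0 <= i <= 9.
H(9) = 10


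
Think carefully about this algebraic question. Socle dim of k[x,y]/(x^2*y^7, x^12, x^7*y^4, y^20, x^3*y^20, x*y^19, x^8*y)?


Socle = ann(m) = span of standard monomials u with x*u, y*u in I (staircase corners).
Redundant generators: x^3*y^20
Minimal generators: x^12, x^8*y, x^7*y^4, x^2*y^7, x*y^19, y^20
Corners: y^19, xy^18, x^6y^6, x^7y^3, x^11
Socle dim=5


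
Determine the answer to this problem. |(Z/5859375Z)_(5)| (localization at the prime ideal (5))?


5-primary part: 5859375=5^9*3
Size=5^9=1953125


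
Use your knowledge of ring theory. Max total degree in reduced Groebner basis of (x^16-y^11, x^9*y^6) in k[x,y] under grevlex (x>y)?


LT(f1)=x^16, LT(f2)=x^9y^6, lcm=x^16y^6
S(f1,f2) = y^6*f1 - x^7*f2 = -y^17
Reduced GB = {f1, f2, y^17}; degrees 16, 15, 17
Max = 17


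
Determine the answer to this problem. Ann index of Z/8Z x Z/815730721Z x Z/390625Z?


Exponent = lcm of the cyclic orders; pairwise coprime => product.
2^3*13^8*5^8=8*815730721*390625=2549158503125000


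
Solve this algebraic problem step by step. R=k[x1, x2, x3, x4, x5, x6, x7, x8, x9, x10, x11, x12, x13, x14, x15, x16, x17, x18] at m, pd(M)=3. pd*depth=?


pd+depth=18
depth=18-3=15
pd*depth=3*15=45


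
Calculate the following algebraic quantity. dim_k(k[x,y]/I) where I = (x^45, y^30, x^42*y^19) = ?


k[x,y]/I, I = (x^45, y^30, x^42*y^19)
Rect: 45x30=1350. Corner: (45-42)x(30-19)=33.
dim = 1350-33 = 1317


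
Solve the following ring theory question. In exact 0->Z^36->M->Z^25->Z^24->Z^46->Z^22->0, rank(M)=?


Alt sum=0:
(-1)^0*36 + (-1)^1*? + (-1)^2*25 + (-1)^3*24 + (-1)^4*46 + (-1)^5*22=0
rank(M)=61


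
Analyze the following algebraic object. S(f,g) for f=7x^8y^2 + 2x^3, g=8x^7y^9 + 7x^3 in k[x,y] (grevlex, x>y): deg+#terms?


LT(f)=7x^8y^2, LT(g)=8x^7y^9
lcm(LM)=x^8y^9
S(f,g) (scaled by 56 to clear denominators) = 8y^7*f - 7x*g = 16x^3y^7 - 49x^4
2 terms, deg 10.
10+2=12


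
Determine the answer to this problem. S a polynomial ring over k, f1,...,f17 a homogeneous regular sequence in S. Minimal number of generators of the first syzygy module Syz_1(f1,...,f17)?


Regular sequence => Koszul complex is the minimal free resolution.
Syz_1 minimally generated by Koszul relations f_i*e_j - f_j*e_i (i<j): mu(Syz_1) = beta_2 = C(m,2) = m(m-1)/2
m=17
17*16/2 = 136


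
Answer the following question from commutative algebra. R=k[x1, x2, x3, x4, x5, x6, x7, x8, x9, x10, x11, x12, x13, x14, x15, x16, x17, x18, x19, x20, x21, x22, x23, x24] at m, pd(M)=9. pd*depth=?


pd+depth=24
depth=24-9=15
pd*depth=9*15=135


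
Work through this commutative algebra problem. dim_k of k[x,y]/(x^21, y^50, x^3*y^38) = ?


k[x,y]/I, I = (x^21, y^50, x^3*y^38)
Rect: 21x50=1050. Corner: (21-3)x(50-38)=216.
dim = 1050-216 = 834


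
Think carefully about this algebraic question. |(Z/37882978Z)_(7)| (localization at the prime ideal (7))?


7-primary part: 37882978=7^7*46
Size=7^7=823543


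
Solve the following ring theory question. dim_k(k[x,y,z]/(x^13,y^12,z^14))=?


Basis: x^iy^jz^k, i<13,j<12,k<14
13*12*14=2184


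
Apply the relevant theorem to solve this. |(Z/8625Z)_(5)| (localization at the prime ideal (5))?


5-primary part: 8625=5^3*69
Size=5^3=125


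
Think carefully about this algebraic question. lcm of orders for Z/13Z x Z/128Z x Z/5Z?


Exponent = lcm of the cyclic orders; pairwise coprime => product.
13^1*2^7*5^1=13*128*5=8320


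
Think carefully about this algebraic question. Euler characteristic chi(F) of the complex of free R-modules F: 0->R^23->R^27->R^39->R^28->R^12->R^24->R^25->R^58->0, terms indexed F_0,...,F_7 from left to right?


chi = sum (-1)^i * rank:
(-1)^0*23=23
(-1)^1*27=-27
(-1)^2*39=39
(-1)^3*28=-28
(-1)^4*12=12
(-1)^5*24=-24
(-1)^6*25=25
(-1)^7*58=-58
chi=-38


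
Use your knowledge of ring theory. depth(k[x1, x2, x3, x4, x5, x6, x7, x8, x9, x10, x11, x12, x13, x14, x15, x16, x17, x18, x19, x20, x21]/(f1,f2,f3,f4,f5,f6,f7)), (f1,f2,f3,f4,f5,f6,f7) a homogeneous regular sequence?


depth(R)=21
depth(R/I)=21-7=14


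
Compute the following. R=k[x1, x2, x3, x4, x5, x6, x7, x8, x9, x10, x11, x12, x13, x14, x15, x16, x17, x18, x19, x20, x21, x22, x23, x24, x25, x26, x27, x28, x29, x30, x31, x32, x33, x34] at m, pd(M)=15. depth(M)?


pd+depth=depth(R)=34
depth=34-15=19


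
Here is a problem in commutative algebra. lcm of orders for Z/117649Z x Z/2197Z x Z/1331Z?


Exponent = lcm of the cyclic orders; pairwise coprime => product.
7^6*13^3*11^3=117649*2197*1331=344030029343


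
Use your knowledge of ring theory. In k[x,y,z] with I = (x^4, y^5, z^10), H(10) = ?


Need i<4, j<5, k<10 with i+j+k=10.
For each i, j ranges over max(0,10-i-9)..min(4,10-i):
  i=0: j in [1,4] -> 4
  i=1: j in [0,4] -> 5
  i=2: j in [0,4] -> 5
  i=3: j in [0,4] -> 5
H(10) = 4+5+5+5 = 19


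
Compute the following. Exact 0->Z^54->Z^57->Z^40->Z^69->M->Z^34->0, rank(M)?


Alt sum=0:
(-1)^0*54 + (-1)^1*57 + (-1)^2*40 + (-1)^3*69 + (-1)^4*? + (-1)^5*34=0
rank(M)=66


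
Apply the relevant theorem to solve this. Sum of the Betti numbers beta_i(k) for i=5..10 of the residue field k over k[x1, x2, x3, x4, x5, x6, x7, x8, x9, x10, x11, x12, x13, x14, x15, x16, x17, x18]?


Koszul resolution: beta_i(k)=C(n,i), n=18
C(18,5)=8568, C(18,6)=18564, C(18,7)=31824, C(18,8)=43758, C(18,9)=48620, C(18,10)=43758
Sum=195092


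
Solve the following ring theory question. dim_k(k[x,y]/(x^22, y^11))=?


Basis: x^i*y^j, i<22, j<11
22*11=242


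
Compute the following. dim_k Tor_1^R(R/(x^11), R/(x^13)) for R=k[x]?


Tor_1(R/I,R/J)=(I cap J)/IJ=(x^13)/(x^24)
dim=24-13=min(11,13)=11


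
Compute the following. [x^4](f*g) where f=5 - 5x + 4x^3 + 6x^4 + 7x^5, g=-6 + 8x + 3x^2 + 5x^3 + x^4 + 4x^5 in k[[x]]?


[x^4] = sum a_i*b_j, i+j=4
  5*1=5
  -5*5=-25
  4*8=32
  6*-6=-36
Sum=-24


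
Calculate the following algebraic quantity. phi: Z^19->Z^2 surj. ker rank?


rank(ker) = 19-2 = 17


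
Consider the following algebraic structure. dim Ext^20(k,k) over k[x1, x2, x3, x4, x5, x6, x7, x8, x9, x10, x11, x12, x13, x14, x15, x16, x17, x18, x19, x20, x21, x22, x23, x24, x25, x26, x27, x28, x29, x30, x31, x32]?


C(n,i)=C(32,20)=225792840


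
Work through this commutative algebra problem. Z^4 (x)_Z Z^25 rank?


rank(M(x)N) = rank(M)*rank(N)
4*25 = 100


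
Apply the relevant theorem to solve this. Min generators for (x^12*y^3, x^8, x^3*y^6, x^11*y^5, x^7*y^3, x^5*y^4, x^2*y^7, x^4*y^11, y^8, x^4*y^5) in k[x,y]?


Remove redundant (divisible by others).
x^11*y^5 redundant.
x^12*y^3 redundant.
x^4*y^11 redundant.
Min: x^8, x^7*y^3, x^5*y^4, x^4*y^5, x^3*y^6, x^2*y^7, y^8
Count=7


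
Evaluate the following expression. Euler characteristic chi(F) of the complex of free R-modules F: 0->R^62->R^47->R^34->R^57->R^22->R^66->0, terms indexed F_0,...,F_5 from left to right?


chi = sum (-1)^i * rank:
(-1)^0*62=62
(-1)^1*47=-47
(-1)^2*34=34
(-1)^3*57=-57
(-1)^4*22=22
(-1)^5*66=-66
chi=-52


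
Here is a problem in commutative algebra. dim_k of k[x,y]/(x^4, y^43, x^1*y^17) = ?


k[x,y]/I, I = (x^4, y^43, x^1*y^17)
Rect: 4x43=172. Corner: (4-1)x(43-17)=78.
dim = 172-78 = 94


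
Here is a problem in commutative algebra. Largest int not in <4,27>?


gcd(4,27)=1 => F=ab-a-b=4*27-4-27=108-31=77
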